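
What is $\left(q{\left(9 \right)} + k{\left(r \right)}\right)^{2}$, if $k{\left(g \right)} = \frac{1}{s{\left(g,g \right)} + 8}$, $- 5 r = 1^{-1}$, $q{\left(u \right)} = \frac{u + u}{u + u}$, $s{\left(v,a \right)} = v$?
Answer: $\frac{1936}{1521} \approx 1.2728$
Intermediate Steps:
$q{\left(u \right)} = 1$ ($q{\left(u \right)} = \frac{2 u}{2 u} = 2 u \frac{1}{2 u} = 1$)
$r = - \frac{1}{5}$ ($r = - \frac{1}{5 \cdot 1} = \left(- \frac{1}{5}\right) 1 = - \frac{1}{5} \approx -0.2$)
$k{\left(g \right)} = \frac{1}{8 + g}$ ($k{\left(g \right)} = \frac{1}{g + 8} = \frac{1}{8 + g}$)
$\left(q{\left(9 \right)} + k{\left(r \right)}\right)^{2} = \left(1 + \frac{1}{8 - \frac{1}{5}}\right)^{2} = \left(1 + \frac{1}{\frac{39}{5}}\right)^{2} = \left(1 + \frac{5}{39}\right)^{2} = \left(\frac{44}{39}\right)^{2} = \frac{1936}{1521}$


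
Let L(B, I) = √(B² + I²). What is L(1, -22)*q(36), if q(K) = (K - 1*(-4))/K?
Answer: 10*√485/9 ≈ 24.470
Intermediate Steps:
q(K) = (4 + K)/K (q(K) = (K + 4)/K = (4 + K)/K)
L(1, -22)*q(36) = √(1² + (-22)²)*((4 + 36)/36) = √(1 + 484)*((1/36)*40) = √485*(10/9) = 10*√485/9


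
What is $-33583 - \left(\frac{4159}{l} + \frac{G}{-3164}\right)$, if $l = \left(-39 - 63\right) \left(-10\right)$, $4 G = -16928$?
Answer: $- \frac{27099804989}{806820} \approx -33588.0$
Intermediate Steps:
$G = -4232$ ($G = \frac{1}{4} \left(-16928\right) = -4232$)
$l = 1020$ ($l = \left(-102\right) \left(-10\right) = 1020$)
$-33583 - \left(\frac{4159}{l} + \frac{G}{-3164}\right) = -33583 - \left(\frac{4159}{1020} - \frac{4232}{-3164}\right) = -33583 - \left(4159 \cdot \frac{1}{1020} - - \frac{1058}{791}\right) = -33583 - \left(\frac{4159}{1020} + \frac{1058}{791}\right) = -33583 - \frac{4368929}{806820} = - \frac{27099804989}{806820}$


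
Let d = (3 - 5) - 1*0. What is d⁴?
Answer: 16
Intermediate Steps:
d = -2 (d = -2 + 0 = -2)
d⁴ = (-2)⁴ = 16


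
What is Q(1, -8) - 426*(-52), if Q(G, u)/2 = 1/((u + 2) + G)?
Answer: 110758/5 ≈ 22152.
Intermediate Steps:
Q(G, u) = 2/(2 + G + u) (Q(G, u) = 2/((u + 2) + G) = 2/((2 + u) + G) = 2/(2 + G + u))
Q(1, -8) - 426*(-52) = 2/(2 + 1 - 8) - 426*(-52) = 2/(-5) + 22152 = 2*(-⅕) + 22152 = -⅖ + 22152 = 110758/5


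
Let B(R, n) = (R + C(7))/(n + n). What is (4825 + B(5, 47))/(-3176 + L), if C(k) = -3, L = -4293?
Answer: -20616/31913 ≈ -0.64601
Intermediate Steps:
B(R, n) = (-3 + R)/(2*n) (B(R, n) = (R - 3)/(n + n) = (-3 + R)/((2*n)) = (-3 + R)*(1/(2*n)) = (-3 + R)/(2*n))
(4825 + B(5, 47))/(-3176 + L) = (4825 + (½)*(-3 + 5)/47)/(-3176 - 4293) = (4825 + (½)*(1/47)*2)/(-7469) = (4825 + 1/47)*(-1/7469) = (226776/47)*(-1/7469) = -20616/31913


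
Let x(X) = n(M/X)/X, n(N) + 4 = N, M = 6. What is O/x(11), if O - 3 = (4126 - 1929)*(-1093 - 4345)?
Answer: 1445621243/38 ≈ 3.8043e+7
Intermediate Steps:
n(N) = -4 + N
x(X) = (-4 + 6/X)/X
O = -11947283 (O = 3 + (4126 - 1929)*(-1093 - 4345) = 3 + 2197*(-5438) = 3 - 11947286 = -11947283)
O/x(11) = -11947283*121/(2*(3 - 2*11)) = -11947283*121/(2*(3 - 22)) = -11947283/(2*(1/121)*(-19)) = -11947283/(-38/121) = -11947283*(-121/38) = 1445621243/38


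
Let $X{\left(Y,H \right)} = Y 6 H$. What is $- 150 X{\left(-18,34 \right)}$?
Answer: $550800$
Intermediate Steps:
$X{\left(Y,H \right)} = 6 H Y$ ($X{\left(Y,H \right)} = 6 Y H = 6 H Y$)
$- 150 X{\left(-18,34 \right)} = - 150 \cdot 6 \cdot 34 \left(-18\right) = \left(-150\right) \left(-3672\right) = 550800$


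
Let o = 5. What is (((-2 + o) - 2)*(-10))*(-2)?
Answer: 20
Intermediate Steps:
(((-2 + o) - 2)*(-10))*(-2) = (((-2 + 5) - 2)*(-10))*(-2) = ((3 - 2)*(-10))*(-2) = (1*(-10))*(-2) = -10*(-2) = 20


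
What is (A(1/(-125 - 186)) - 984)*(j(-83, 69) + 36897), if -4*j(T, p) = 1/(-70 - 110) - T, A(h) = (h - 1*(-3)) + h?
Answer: -8100494038793/223920 ≈ -3.6176e+7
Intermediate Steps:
A(h) = 3 + 2*h (A(h) = (h + 3) + h = (3 + h) + h = 3 + 2*h)
j(T, p) = 1/720 + T/4 (j(T, p) = -(1/(-70 - 110) - T)/4 = -(1/(-180) - T)/4 = -(-1/180 - T)/4 = 1/720 + T/4)
(A(1/(-125 - 186)) - 984)*(j(-83, 69) + 36897) = ((3 + 2/(-125 - 186)) - 984)*((1/720 + (¼)*(-83)) + 36897) = ((3 + 2/(-311)) - 984)*((1/720 - 83/4) + 36897) = ((3 + 2*(-1/311)) - 984)*(-14939/720 + 36897) = ((3 - 2/311) - 984)*(26550901/720) = (931/311 - 984)*(26550901/720) = -305093/311*26550901/720 = -8100494038793/223920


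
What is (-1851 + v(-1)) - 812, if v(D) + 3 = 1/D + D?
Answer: -2668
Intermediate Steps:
v(D) = -3 + D + 1/D (v(D) = -3 + (1/D + D) = -3 + (D + 1/D) = -3 + D + 1/D)
(-1851 + v(-1)) - 812 = (-1851 + (-3 - 1 + 1/(-1))) - 812 = (-1851 + (-3 - 1 - 1)) - 812 = (-1851 - 5) - 812 = -1856 - 812 = -2668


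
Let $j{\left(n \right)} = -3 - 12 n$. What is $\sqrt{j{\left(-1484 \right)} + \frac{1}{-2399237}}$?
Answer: $\frac{8 \sqrt{1601431270798747}}{2399237} \approx 133.44$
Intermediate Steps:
$\sqrt{j{\left(-1484 \right)} + \frac{1}{-2399237}} = \sqrt{\left(-3 - -17808\right) + \frac{1}{-2399237}} = \sqrt{\left(-3 + 17808\right) - \frac{1}{2399237}} = \sqrt{17805 - \frac{1}{2399237}} = \sqrt{\frac{42718414784}{2399237}} = \frac{8 \sqrt{1601431270798747}}{2399237}$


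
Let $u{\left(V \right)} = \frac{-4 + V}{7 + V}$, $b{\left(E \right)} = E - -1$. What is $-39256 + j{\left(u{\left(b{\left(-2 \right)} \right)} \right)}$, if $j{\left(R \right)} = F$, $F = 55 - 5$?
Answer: $-39206$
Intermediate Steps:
$b{\left(E \right)} = 1 + E$ ($b{\left(E \right)} = E + 1 = 1 + E$)
$F = 50$ ($F = 55 - 5 = 50$)
$u{\left(V \right)} = \frac{-4 + V}{7 + V}$
$j{\left(R \right)} = 50$
$-39256 + j{\left(u{\left(b{\left(-2 \right)} \right)} \right)} = -39256 + 50 = -39206$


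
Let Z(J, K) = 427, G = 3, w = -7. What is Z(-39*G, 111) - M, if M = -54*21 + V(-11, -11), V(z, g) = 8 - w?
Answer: 1546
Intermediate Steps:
V(z, g) = 15 (V(z, g) = 8 - 1*(-7) = 8 + 7 = 15)
M = -1119 (M = -54*21 + 15 = -1134 + 15 = -1119)
Z(-39*G, 111) - M = 427 - 1*(-1119) = 427 + 1119 = 1546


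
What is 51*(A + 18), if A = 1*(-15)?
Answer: 153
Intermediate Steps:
A = -15
51*(A + 18) = 51*(-15 + 18) = 51*3 = 153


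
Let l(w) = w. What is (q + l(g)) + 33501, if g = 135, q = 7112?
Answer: 40748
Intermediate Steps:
(q + l(g)) + 33501 = (7112 + 135) + 33501 = 7247 + 33501 = 40748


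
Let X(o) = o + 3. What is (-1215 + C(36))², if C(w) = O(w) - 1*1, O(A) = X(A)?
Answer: 1385329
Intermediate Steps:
X(o) = 3 + o
O(A) = 3 + A
C(w) = 2 + w (C(w) = (3 + w) - 1*1 = (3 + w) - 1 = 2 + w)
(-1215 + C(36))² = (-1215 + (2 + 36))² = (-1215 + 38)² = (-1177)² = 1385329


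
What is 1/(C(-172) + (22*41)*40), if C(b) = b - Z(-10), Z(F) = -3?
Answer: 1/35911 ≈ 2.7847e-5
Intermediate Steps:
C(b) = 3 + b (C(b) = b - 1*(-3) = b + 3 = 3 + b)
1/(C(-172) + (22*41)*40) = 1/((3 - 172) + (22*41)*40) = 1/(-169 + 902*40) = 1/(-169 + 36080) = 1/35911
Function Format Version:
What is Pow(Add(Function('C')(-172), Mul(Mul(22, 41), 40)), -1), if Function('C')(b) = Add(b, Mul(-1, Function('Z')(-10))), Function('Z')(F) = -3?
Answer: Rational(1, 35911) ≈ 2.7847e-5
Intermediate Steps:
Function('C')(b) = Add(3, b) (Function('C')(b) = Add(b, Mul(-1, -3)) = Add(b, 3) = Add(3, b))
Pow(Add(Function('C')(-172), Mul(Mul(22, 41), 40)), -1) = Pow(Add(Add(3, -172), Mul(Mul(22, 41), 40)), -1) = Pow(Add(-169, Mul(902, 40)), -1) = Pow(Add(-169, 36080), -1) = Pow(35911, -1) = Rational(1, 35911)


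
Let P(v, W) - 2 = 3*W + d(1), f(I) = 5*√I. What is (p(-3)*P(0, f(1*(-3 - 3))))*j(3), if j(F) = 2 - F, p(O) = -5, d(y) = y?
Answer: 15 + 75*I*√6 ≈ 15.0 + 183.71*I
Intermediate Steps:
P(v, W) = 3 + 3*W (P(v, W) = 2 + (3*W + 1) = 2 + (1 + 3*W) = 3 + 3*W)
(p(-3)*P(0, f(1*(-3 - 3))))*j(3) = (-5*(3 + 3*(5*√(1*(-3 - 3)))))*(2 - 1*3) = (-5*(3 + 3*(5*√(1*(-6)))))*(2 - 3) = -5*(3 + 3*(5*√(-6)))*(-1) = -5*(3 + 3*(5*(I*√6)))*(-1) = -5*(3 + 3*(5*I*√6))*(-1) = -5*(3 + 15*I*√6)*(-1) = (-15 - 75*I*√6)*(-1) = 15 + 75*I*√6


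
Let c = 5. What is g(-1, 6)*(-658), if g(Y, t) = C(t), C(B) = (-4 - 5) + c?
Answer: 2632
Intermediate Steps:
C(B) = -4 (C(B) = (-4 - 5) + 5 = -9 + 5 = -4)
g(Y, t) = -4
g(-1, 6)*(-658) = -4*(-658) = 2632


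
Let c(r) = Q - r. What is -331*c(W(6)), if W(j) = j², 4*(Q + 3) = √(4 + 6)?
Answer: 12909 - 331*√10/4 ≈ 12647.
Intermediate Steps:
Q = -3 + √10/4 (Q = -3 + √(4 + 6)/4 = -3 + √10/4 ≈ -2.2094)
c(r) = -3 - r + √10/4 (c(r) = (-3 + √10/4) - r = -3 - r + √10/4)
-331*c(W(6)) = -331*(-3 - 1*6² + √10/4) = -331*(-3 - 1*36 + √10/4) = -331*(-3 - 36 + √10/4) = -331*(-39 + √10/4) = 12909 - 331*√10/4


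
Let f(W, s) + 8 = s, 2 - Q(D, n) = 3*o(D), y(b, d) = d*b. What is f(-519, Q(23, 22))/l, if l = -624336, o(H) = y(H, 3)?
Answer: 71/208112 ≈ 0.00034116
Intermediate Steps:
y(b, d) = b*d
o(H) = 3*H (o(H) = H*3 = 3*H)
Q(D, n) = 2 - 9*D (Q(D, n) = 2 - 3*3*D = 2 - 9*D)
f(W, s) = -8 + s
f(-519, Q(23, 22))/l = (-8 + (2 - 9*23))/(-624336) = (-8 + (2 - 207))*(-1/624336) = (-8 - 205)*(-1/624336) = -213*(-1/624336) = 71/208112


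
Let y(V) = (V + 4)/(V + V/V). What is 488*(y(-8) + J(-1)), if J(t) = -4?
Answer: -11712/7 ≈ -1673.1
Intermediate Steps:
y(V) = (4 + V)/(1 + V) (y(V) = (4 + V)/(V + 1) = (4 + V)/(1 + V))
488*(y(-8) + J(-1)) = 488*((4 - 8)/(1 - 8) - 4) = 488*(-4/(-7) - 4) = 488*(-⅐*(-4) - 4) = 488*(4/7 - 4) = 488*(-24/7) = -11712/7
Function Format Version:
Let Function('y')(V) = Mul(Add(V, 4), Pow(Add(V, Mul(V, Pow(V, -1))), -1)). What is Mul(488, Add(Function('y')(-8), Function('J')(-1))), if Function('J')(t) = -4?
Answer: Rational(-11712, 7) ≈ -1673.1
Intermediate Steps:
Function('y')(V) = Mul(Pow(Add(1, V), -1), Add(4, V)) (Function('y')(V) = Mul(Add(4, V), Pow(Add(V, 1), -1)) = Mul(Add(4, V), Pow(Add(1, V), -1)) = Mul(Pow(Add(1, V), -1), Add(4, V)))
Mul(488, Add(Function('y')(-8), Function('J')(-1))) = Mul(488, Add(Mul(Pow(Add(1, -8), -1), Add(4, -8)), -4)) = Mul(488, Add(Mul(Pow(-7, -1), -4), -4)) = Mul(488, Add(Mul(Rational(-1, 7), -4), -4)) = Mul(488, Add(Rational(4, 7), -4)) = Mul(488, Rational(-24, 7)) = Rational(-11712, 7)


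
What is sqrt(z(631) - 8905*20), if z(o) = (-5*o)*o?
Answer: I*sqrt(2168905) ≈ 1472.7*I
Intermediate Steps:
z(o) = -5*o**2
sqrt(z(631) - 8905*20) = sqrt(-5*631**2 - 8905*20) = sqrt(-5*398161 - 178100) = sqrt(-1990805 - 178100) = sqrt(-2168905) = I*sqrt(2168905)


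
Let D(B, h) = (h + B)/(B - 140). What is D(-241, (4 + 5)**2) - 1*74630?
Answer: -28433870/381 ≈ -74630.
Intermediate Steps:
D(B, h) = (B + h)/(-140 + B)
D(-241, (4 + 5)**2) - 1*74630 = (-241 + (4 + 5)**2)/(-140 - 241) - 1*74630 = (-241 + 9**2)/(-381) - 74630 = -(-241 + 81)/381 - 74630 = -1/381*(-160) - 74630 = 160/381 - 74630 = -28433870/381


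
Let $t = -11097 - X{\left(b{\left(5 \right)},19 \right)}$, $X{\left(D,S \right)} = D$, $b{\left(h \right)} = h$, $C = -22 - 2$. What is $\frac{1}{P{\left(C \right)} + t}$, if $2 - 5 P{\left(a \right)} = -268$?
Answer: $- \frac{1}{11048} \approx -9.0514 \cdot 10^{-5}$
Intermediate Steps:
$C = -24$ ($C = -22 - 2 = -24$)
$P{\left(a \right)} = 54$ ($P{\left(a \right)} = \frac{2}{5} - - \frac{268}{5} = \frac{2}{5} + \frac{268}{5} = 54$)
$t = -11102$ ($t = -11097 - 5 = -11102$)
$\frac{1}{P{\left(C \right)} + t} = \frac{1}{54 - 11102} = \frac{1}{-11048} = - \frac{1}{11048}$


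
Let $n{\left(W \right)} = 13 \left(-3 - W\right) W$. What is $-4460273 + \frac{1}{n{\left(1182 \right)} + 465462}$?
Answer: $- \frac{79139729986705}{17743248} \approx -4.4603 \cdot 10^{6}$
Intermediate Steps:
$n{\left(W \right)} = W \left(-39 - 13 W\right)$ ($n{\left(W \right)} = \left(-39 - 13 W\right) W = W \left(-39 - 13 W\right)$)
$-4460273 + \frac{1}{n{\left(1182 \right)} + 465462} = -4460273 + \frac{1}{\left(-13\right) 1182 \left(3 + 1182\right) + 465462} = -4460273 + \frac{1}{\left(-13\right) 1182 \cdot 1185 + 465462} = -4460273 + \frac{1}{-18208710 + 465462} = -4460273 + \frac{1}{-17743248} = -4460273 - \frac{1}{17743248} = - \frac{79139729986705}{17743248}$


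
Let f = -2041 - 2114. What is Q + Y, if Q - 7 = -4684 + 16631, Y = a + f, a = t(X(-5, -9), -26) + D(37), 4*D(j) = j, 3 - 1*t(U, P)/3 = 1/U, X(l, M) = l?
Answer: 156357/20 ≈ 7817.9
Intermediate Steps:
t(U, P) = 9 - 3/U
D(j) = j/4
f = -4155
a = 377/20 (a = (9 - 3/(-5)) + (1/4)*37 = (9 - 3*(-1/5)) + 37/4 = (9 + 3/5) + 37/4 = 48/5 + 37/4 = 377/20 ≈ 18.850)
Y = -82723/20 (Y = 377/20 - 4155 = -82723/20 ≈ -4136.1)
Q = 11954 (Q = 7 + (-4684 + 16631) = 7 + 11947 = 11954)
Q + Y = 11954 - 82723/20 = 156357/20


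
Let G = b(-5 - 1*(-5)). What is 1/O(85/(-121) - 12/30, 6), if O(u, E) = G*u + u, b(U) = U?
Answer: -605/667 ≈ -0.90705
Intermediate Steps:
G = 0 (G = -5 - 1*(-5) = -5 + 5 = 0)
O(u, E) = u (O(u, E) = 0*u + u = 0 + u = u)
1/O(85/(-121) - 12/30, 6) = 1/(85/(-121) - 12/30) = 1/(85*(-1/121) - 12*1/30) = 1/(-85/121 - ⅖) = 1/(-667/605) = -605/667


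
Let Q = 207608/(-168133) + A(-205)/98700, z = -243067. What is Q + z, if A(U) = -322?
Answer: -288117934076009/1185337650 ≈ -2.4307e+5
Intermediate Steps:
Q = -1467503459/1185337650 (Q = 207608/(-168133) - 322/98700 = 207608*(-1/168133) - 322*1/98700 = -207608/168133 - 23/7050 = -1467503459/1185337650 ≈ -1.2380)
Q + z = -1467503459/1185337650 - 243067 = -288117934076009/1185337650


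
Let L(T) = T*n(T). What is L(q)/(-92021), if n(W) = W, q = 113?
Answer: -12769/92021 ≈ -0.13876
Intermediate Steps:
L(T) = T**2 (L(T) = T*T = T**2)
L(q)/(-92021) = 113**2/(-92021) = 12769*(-1/92021) = -12769/92021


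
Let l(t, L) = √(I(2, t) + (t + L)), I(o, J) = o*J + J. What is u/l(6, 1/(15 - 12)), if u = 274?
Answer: 274*√219/73 ≈ 55.546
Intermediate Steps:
I(o, J) = J + J*o (I(o, J) = J*o + J = J + J*o)
l(t, L) = √(L + 4*t) (l(t, L) = √(t*(1 + 2) + (t + L)) = √(t*3 + (L + t)) = √(3*t + (L + t)) = √(L + 4*t))
u/l(6, 1/(15 - 12)) = 274/(√(1/(15 - 12) + 4*6)) = 274/(√(1/3 + 24)) = 274/(√(⅓ + 24)) = 274/(√(73/3)) = 274/((√219/3)) = 274*(√219/73) = 274*√219/73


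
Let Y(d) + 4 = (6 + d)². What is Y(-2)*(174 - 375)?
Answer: -2412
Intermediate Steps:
Y(d) = -4 + (6 + d)²
Y(-2)*(174 - 375) = (-4 + (6 - 2)²)*(174 - 375) = (-4 + 4²)*(-201) = (-4 + 16)*(-201) = 12*(-201) = -2412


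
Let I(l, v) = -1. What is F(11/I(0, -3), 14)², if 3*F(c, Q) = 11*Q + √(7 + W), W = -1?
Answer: (154 + √6)²/9 ≈ 2719.6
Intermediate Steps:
F(c, Q) = √6/3 + 11*Q/3 (F(c, Q) = (11*Q + √(7 - 1))/3 = (11*Q + √6)/3 = (√6 + 11*Q)/3 = √6/3 + 11*Q/3)
F(11/I(0, -3), 14)² = (√6/3 + (11/3)*14)² = (√6/3 + 154/3)² = (154/3 + √6/3)²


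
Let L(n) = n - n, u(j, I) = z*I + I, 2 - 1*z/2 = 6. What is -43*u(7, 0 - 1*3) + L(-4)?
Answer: -903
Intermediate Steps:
z = -8 (z = 4 - 2*6 = 4 - 12 = -8)
u(j, I) = -7*I (u(j, I) = -8*I + I = -7*I)
L(n) = 0
-43*u(7, 0 - 1*3) + L(-4) = -(-301)*(0 - 1*3) + 0 = -(-301)*(0 - 3) + 0 = -(-301)*(-3) + 0 = -43*21 + 0 = -903 + 0 = -903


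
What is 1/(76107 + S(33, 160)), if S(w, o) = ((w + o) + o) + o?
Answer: 1/76620 ≈ 1.3051e-5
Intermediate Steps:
S(w, o) = w + 3*o (S(w, o) = ((o + w) + o) + o = (w + 2*o) + o = w + 3*o)
1/(76107 + S(33, 160)) = 1/(76107 + (33 + 3*160)) = 1/(76107 + (33 + 480)) = 1/(76107 + 513) = 1/76620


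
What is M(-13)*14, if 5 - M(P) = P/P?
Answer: 56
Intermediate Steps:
M(P) = 4 (M(P) = 5 - P/P = 5 - 1*1 = 5 - 1 = 4)
M(-13)*14 = 4*14 = 56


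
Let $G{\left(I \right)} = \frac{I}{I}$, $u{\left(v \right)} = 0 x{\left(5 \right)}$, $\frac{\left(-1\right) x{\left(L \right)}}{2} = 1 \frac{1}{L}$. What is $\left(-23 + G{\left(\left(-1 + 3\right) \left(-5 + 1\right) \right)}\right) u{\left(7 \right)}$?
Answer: $0$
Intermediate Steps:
$x{\left(L \right)} = - \frac{2}{L}$ ($x{\left(L \right)} = - 2 \cdot 1 \frac{1}{L} = - \frac{2}{L}$)
$u{\left(v \right)} = 0$ ($u{\left(v \right)} = 0 \left(- \frac{2}{5}\right) = 0$)
$G{\left(I \right)} = 1$
$\left(-23 + G{\left(\left(-1 + 3\right) \left(-5 + 1\right) \right)}\right) u{\left(7 \right)} = \left(-23 + 1\right) 0 = \left(-22\right) 0 = 0$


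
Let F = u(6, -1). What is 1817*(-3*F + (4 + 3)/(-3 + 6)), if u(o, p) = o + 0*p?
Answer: -85399/3 ≈ -28466.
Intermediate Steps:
u(o, p) = o (u(o, p) = o + 0 = o)
F = 6
1817*(-3*F + (4 + 3)/(-3 + 6)) = 1817*(-3*6 + (4 + 3)/(-3 + 6)) = 1817*(-18 + 7/3) = 1817*(-47/3) = -85399/3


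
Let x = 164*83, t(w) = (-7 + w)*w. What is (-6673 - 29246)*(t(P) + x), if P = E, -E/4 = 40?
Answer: -1448685108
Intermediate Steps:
E = -160 (E = -4*40 = -160)
P = -160
t(w) = w*(-7 + w)
x = 13612
(-6673 - 29246)*(t(P) + x) = (-6673 - 29246)*(-160*(-7 - 160) + 13612) = -35919*(-160*(-167) + 13612) = -35919*(26720 + 13612) = -35919*40332 = -1448685108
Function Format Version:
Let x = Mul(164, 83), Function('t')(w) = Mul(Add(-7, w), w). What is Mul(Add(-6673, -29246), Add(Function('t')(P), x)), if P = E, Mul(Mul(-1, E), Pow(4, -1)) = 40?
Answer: -1448685108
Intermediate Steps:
E = -160 (E = Mul(-4, 40) = -160)
P = -160
Function('t')(w) = Mul(w, Add(-7, w))
x = 13612
Mul(Add(-6673, -29246), Add(Function('t')(P), x)) = Mul(Add(-6673, -29246), Add(Mul(-160, Add(-7, -160)), 13612)) = Mul(-35919, Add(Mul(-160, -167), 13612)) = Mul(-35919, Add(26720, 13612)) = Mul(-35919, 40332) = -1448685108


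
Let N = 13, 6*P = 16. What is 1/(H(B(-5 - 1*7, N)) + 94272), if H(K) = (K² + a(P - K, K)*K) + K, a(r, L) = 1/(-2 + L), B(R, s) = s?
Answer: 11/1039007 ≈ 1.0587e-5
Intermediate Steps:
P = 8/3 (P = (⅙)*16 = 8/3 ≈ 2.6667)
H(K) = K + K² + K/(-2 + K) (H(K) = (K² + K/(-2 + K)) + K = K + K² + K/(-2 + K))
1/(H(B(-5 - 1*7, N)) + 94272) = 1/(13*(-1 + 13² - 1*13)/(-2 + 13) + 94272) = 1/(13*(-1 + 169 - 13)/11 + 94272) = 1/(13*(1/11)*155 + 94272) = 1/(2015/11 + 94272) = 1/(1039007/11) = 11/1039007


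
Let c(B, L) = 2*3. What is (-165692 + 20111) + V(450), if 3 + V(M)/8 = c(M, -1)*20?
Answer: -144645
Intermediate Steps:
c(B, L) = 6
V(M) = 936 (V(M) = -24 + 8*(6*20) = -24 + 8*120 = -24 + 960 = 936)
(-165692 + 20111) + V(450) = (-165692 + 20111) + 936 = -145581 + 936 = -144645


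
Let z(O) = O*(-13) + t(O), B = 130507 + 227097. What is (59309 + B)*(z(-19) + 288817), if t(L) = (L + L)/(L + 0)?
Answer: 120515373258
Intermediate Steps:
B = 357604
t(L) = 2 (t(L) = (2*L)/L = 2)
z(O) = 2 - 13*O (z(O) = O*(-13) + 2 = -13*O + 2 = 2 - 13*O)
(59309 + B)*(z(-19) + 288817) = (59309 + 357604)*((2 - 13*(-19)) + 288817) = 416913*((2 + 247) + 288817) = 416913*(249 + 288817) = 416913*289066 = 120515373258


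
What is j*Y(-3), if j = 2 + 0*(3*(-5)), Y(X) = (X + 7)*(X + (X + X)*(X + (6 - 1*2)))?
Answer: -72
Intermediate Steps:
Y(X) = (7 + X)*(X + 2*X*(4 + X)) (Y(X) = (7 + X)*(X + (2*X)*(X + (6 - 2))) = (7 + X)*(X + (2*X)*(X + 4)) = (7 + X)*(X + (2*X)*(4 + X)) = (7 + X)*(X + 2*X*(4 + X)))
j = 2 (j = 2 + 0*(-15) = 2 + 0 = 2)
j*Y(-3) = 2*(-3*(63 + 2*(-3)² + 23*(-3))) = 2*(-3*(63 + 2*9 - 69)) = 2*(-3*(63 + 18 - 69)) = 2*(-3*12) = 2*(-36) = -72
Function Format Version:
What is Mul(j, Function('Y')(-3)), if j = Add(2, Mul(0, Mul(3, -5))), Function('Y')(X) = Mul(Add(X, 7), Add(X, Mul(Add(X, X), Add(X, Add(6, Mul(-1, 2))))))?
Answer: -72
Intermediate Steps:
Function('Y')(X) = Mul(Add(7, X), Add(X, Mul(2, X, Add(4, X)))) (Function('Y')(X) = Mul(Add(7, X), Add(X, Mul(Mul(2, X), Add(X, Add(6, -2))))) = Mul(Add(7, X), Add(X, Mul(Mul(2, X), Add(X, 4)))) = Mul(Add(7, X), Add(X, Mul(Mul(2, X), Add(4, X)))) = Mul(Add(7, X), Add(X, Mul(2, X, Add(4, X)))))
j = 2 (j = Add(2, Mul(0, -15)) = Add(2, 0) = 2)
Mul(j, Function('Y')(-3)) = Mul(2, Mul(-3, Add(63, Mul(2, Pow(-3, 2)), Mul(23, -3)))) = Mul(2, Mul(-3, Add(63, Mul(2, 9), -69))) = Mul(2, Mul(-3, Add(63, 18, -69))) = Mul(2, Mul(-3, 12)) = Mul(2, -36) = -72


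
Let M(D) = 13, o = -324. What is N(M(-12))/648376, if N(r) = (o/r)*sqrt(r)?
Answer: -81*sqrt(13)/2107222 ≈ -0.00013859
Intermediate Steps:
N(r) = -324/sqrt(r) (N(r) = (-324/r)*sqrt(r) = -324/sqrt(r))
N(M(-12))/648376 = -324*sqrt(13)/13/648376 = -324*sqrt(13)/13*(1/648376) = -81*sqrt(13)/2107222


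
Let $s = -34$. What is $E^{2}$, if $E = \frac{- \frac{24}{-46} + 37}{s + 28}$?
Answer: $\frac{744769}{19044} \approx 39.108$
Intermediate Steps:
$E = - \frac{863}{138}$ ($E = \frac{- \frac{24}{-46} + 37}{-34 + 28} = \frac{\left(-24\right) \left(- \frac{1}{46}\right) + 37}{-6} = \left(\frac{12}{23} + 37\right) \left(- \frac{1}{6}\right) = \frac{863}{23} \left(- \frac{1}{6}\right) = - \frac{863}{138} \approx -6.2536$)
$E^{2} = \left(- \frac{863}{138}\right)^{2} = \frac{744769}{19044}$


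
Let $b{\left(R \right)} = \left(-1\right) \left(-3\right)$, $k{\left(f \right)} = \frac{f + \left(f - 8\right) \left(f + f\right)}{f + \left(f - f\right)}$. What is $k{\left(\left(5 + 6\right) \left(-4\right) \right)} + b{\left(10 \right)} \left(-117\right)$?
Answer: $-454$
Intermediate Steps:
$k{\left(f \right)} = \frac{f + 2 f \left(-8 + f\right)}{f}$ ($k{\left(f \right)} = \frac{f + \left(-8 + f\right) 2 f}{f + 0} = \frac{f + 2 f \left(-8 + f\right)}{f}$)
$b{\left(R \right)} = 3$
$k{\left(\left(5 + 6\right) \left(-4\right) \right)} + b{\left(10 \right)} \left(-117\right) = \left(-15 + 2 \left(5 + 6\right) \left(-4\right)\right) + 3 \left(-117\right) = \left(-15 + 2 \cdot 11 \left(-4\right)\right) - 351 = \left(-15 + 2 \left(-44\right)\right) - 351 = \left(-15 - 88\right) - 351 = -103 - 351 = -454$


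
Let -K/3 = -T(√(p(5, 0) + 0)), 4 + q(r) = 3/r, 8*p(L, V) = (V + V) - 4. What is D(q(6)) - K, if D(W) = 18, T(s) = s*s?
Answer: 39/2 ≈ 19.500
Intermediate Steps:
p(L, V) = -½ + V/4 (p(L, V) = ((V + V) - 4)/8 = (2*V - 4)/8 = (-4 + 2*V)/8 = -½ + V/4)
q(r) = -4 + 3/r
T(s) = s²
K = -3/2 (K = -(-3)*(√((-½ + (¼)*0) + 0))² = -(-3)*(√((-½ + 0) + 0))² = -(-3)*(√(-½ + 0))² = -(-3)*(√(-½))² = -(-3)*(I*√2/2)² = -(-3)*(-1)/2 = -3*½ = -3/2 ≈ -1.5000)
D(q(6)) - K = 18 - 1*(-3/2) = 18 + 3/2 = 39/2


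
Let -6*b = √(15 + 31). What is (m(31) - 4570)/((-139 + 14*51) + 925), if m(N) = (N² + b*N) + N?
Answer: -1789/750 - 31*√46/9000 ≈ -2.4087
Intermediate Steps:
b = -√46/6 (b = -√(15 + 31)/6 = -√46/6 ≈ -1.1304)
m(N) = N + N² - N*√46/6 (m(N) = (N² + (-√46/6)*N) + N = (N² - N*√46/6) + N = N + N² - N*√46/6)
(m(31) - 4570)/((-139 + 14*51) + 925) = ((⅙)*31*(6 - √46 + 6*31) - 4570)/((-139 + 14*51) + 925) = ((⅙)*31*(6 - √46 + 186) - 4570)/((-139 + 714) + 925) = ((⅙)*31*(192 - √46) - 4570)/(575 + 925) = ((992 - 31*√46/6) - 4570)/1500 = (-3578 - 31*√46/6)*(1/1500) = -1789/750 - 31*√46/9000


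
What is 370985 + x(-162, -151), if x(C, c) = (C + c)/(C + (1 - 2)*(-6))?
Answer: 57873973/156 ≈ 3.7099e+5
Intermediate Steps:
x(C, c) = (C + c)/(6 + C) (x(C, c) = (C + c)/(C - 1*(-6)) = (C + c)/(C + 6) = (C + c)/(6 + C))
370985 + x(-162, -151) = 370985 + (-162 - 151)/(6 - 162) = 370985 - 313/(-156) = 370985 - 1/156*(-313) = 370985 + 313/156 = 57873973/156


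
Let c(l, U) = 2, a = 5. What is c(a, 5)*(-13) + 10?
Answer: -16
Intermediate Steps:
c(a, 5)*(-13) + 10 = 2*(-13) + 10 = -26 + 10 = -16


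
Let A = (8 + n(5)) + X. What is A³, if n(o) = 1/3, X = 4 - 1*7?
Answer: 4096/27 ≈ 151.70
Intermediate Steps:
X = -3 (X = 4 - 7 = -3)
n(o) = ⅓
A = 16/3 (A = (8 + ⅓) - 3 = 25/3 - 3 = 16/3 ≈ 5.3333)
A³ = (16/3)³ = 4096/27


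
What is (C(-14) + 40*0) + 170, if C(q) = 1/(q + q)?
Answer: 4759/28 ≈ 169.96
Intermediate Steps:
C(q) = 1/(2*q)
(C(-14) + 40*0) + 170 = ((1/2)/(-14) + 40*0) + 170 = ((1/2)*(-1/14) + 0) + 170 = (-1/28 + 0) + 170 = -1/28 + 170 = 4759/28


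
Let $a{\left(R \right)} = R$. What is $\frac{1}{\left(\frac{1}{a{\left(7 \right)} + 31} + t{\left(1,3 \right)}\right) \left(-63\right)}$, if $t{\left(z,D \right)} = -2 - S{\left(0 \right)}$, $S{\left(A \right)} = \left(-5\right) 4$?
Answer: $- \frac{38}{43155} \approx -0.00088055$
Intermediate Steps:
$S{\left(A \right)} = -20$
$t{\left(z,D \right)} = 18$ ($t{\left(z,D \right)} = -2 - -20 = -2 + 20 = 18$)
$\frac{1}{\left(\frac{1}{a{\left(7 \right)} + 31} + t{\left(1,3 \right)}\right) \left(-63\right)} = \frac{1}{\left(\frac{1}{7 + 31} + 18\right) \left(-63\right)} = \frac{1}{\left(\frac{1}{38} + 18\right) \left(-63\right)} = \frac{1}{\frac{685}{38} \left(-63\right)} = \frac{1}{- \frac{43155}{38}} = - \frac{38}{43155}$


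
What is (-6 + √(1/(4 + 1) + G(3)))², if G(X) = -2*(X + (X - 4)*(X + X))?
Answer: (30 - √155)²/25 ≈ 12.320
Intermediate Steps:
G(X) = -2*X - 4*X*(-4 + X) (G(X) = -2*(X + (-4 + X)*(2*X)) = -2*(X + 2*X*(-4 + X)) = -2*X - 4*X*(-4 + X))
(-6 + √(1/(4 + 1) + G(3)))² = (-6 + √(1/(4 + 1) + 2*3*(7 - 2*3)))² = (-6 + √(1/5 + 2*3*(7 - 6)))² = (-6 + √(⅕ + 2*3*1))² = (-6 + √(⅕ + 6))² = (-6 + √(31/5))² = (-6 + √155/5)²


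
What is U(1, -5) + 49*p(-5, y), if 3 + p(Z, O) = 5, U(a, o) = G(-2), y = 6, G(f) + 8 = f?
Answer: 88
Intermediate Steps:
G(f) = -8 + f
U(a, o) = -10 (U(a, o) = -8 - 2 = -10)
p(Z, O) = 2 (p(Z, O) = -3 + 5 = 2)
U(1, -5) + 49*p(-5, y) = -10 + 49*2 = -10 + 98 = 88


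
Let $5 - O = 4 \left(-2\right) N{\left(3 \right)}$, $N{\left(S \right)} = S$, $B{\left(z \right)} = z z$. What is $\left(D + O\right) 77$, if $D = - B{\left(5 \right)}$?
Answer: $308$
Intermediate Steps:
$B{\left(z \right)} = z^{2}$
$O = 29$ ($O = 5 - 4 \left(-2\right) 3 = 5 - \left(-8\right) 3 = 5 - -24 = 5 + 24 = 29$)
$D = -25$ ($D = - 5^{2} = \left(-1\right) 25 = -25$)
$\left(D + O\right) 77 = \left(-25 + 29\right) 77 = 4 \cdot 77 = 308$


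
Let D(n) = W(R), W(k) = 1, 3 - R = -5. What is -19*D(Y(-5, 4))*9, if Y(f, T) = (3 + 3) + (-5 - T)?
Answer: -171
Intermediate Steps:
Y(f, T) = 1 - T (Y(f, T) = 6 + (-5 - T) = 1 - T)
R = 8 (R = 3 - 1*(-5) = 3 + 5 = 8)
D(n) = 1
-19*D(Y(-5, 4))*9 = -19*1*9 = -19*9 = -171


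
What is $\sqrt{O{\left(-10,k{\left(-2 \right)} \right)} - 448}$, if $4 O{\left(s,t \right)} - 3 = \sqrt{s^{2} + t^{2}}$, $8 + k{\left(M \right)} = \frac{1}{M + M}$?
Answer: $\frac{\sqrt{-7156 + \sqrt{2689}}}{4} \approx 21.072 i$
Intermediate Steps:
$k{\left(M \right)} = -8 + \frac{1}{2 M}$ ($k{\left(M \right)} = -8 + \frac{1}{M + M} = -8 + \frac{1}{2 M}$)
$O{\left(s,t \right)} = \frac{3}{4} + \frac{\sqrt{s^{2} + t^{2}}}{4}$
$\sqrt{O{\left(-10,k{\left(-2 \right)} \right)} - 448} = \sqrt{\left(\frac{3}{4} + \frac{\sqrt{\left(-10\right)^{2} + \left(-8 + \frac{1}{2 \left(-2\right)}\right)^{2}}}{4}\right) - 448} = \sqrt{\left(\frac{3}{4} + \frac{\sqrt{100 + \left(-8 + \frac{1}{2} \left(- \frac{1}{2}\right)\right)^{2}}}{4}\right) - 448} = \sqrt{\left(\frac{3}{4} + \frac{\sqrt{100 + \left(-8 - \frac{1}{4}\right)^{2}}}{4}\right) - 448} = \sqrt{\left(\frac{3}{4} + \frac{\sqrt{100 + \left(- \frac{33}{4}\right)^{2}}}{4}\right) - 448} = \sqrt{\left(\frac{3}{4} + \frac{\sqrt{100 + \frac{1089}{16}}}{4}\right) - 448} = \sqrt{\left(\frac{3}{4} + \frac{\sqrt{\frac{2689}{16}}}{4}\right) - 448} = \sqrt{\left(\frac{3}{4} + \frac{\frac{1}{4} \sqrt{2689}}{4}\right) - 448} = \sqrt{\left(\frac{3}{4} + \frac{\sqrt{2689}}{16}\right) - 448} = \sqrt{- \frac{1789}{4} + \frac{\sqrt{2689}}{16}}$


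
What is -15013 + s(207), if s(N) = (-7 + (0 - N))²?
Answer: 30783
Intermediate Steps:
s(N) = (-7 - N)²
-15013 + s(207) = -15013 + (7 + 207)² = -15013 + 214² = -15013 + 45796 = 30783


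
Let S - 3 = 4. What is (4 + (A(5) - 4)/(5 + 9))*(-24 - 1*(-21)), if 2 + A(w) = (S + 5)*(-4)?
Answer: -3/7 ≈ -0.42857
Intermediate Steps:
S = 7 (S = 3 + 4 = 7)
A(w) = -50 (A(w) = -2 + (7 + 5)*(-4) = -2 + 12*(-4) = -2 - 48 = -50)
(4 + (A(5) - 4)/(5 + 9))*(-24 - 1*(-21)) = (4 + (-50 - 4)/(5 + 9))*(-24 - 1*(-21)) = (4 - 54/14)*(-24 + 21) = (4 - 54*1/14)*(-3) = (4 - 27/7)*(-3) = (⅐)*(-3) = -3/7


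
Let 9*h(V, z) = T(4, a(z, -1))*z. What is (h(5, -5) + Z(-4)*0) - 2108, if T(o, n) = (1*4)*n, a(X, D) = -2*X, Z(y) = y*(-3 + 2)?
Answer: -19172/9 ≈ -2130.2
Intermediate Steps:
Z(y) = -y (Z(y) = y*(-1) = -y)
T(o, n) = 4*n
h(V, z) = -8*z²/9 (h(V, z) = ((4*(-2*z))*z)/9 = ((-8*z)*z)/9 = (-8*z²)/9 = -8*z²/9)
(h(5, -5) + Z(-4)*0) - 2108 = (-8/9*(-5)² - 1*(-4)*0) - 2108 = (-8/9*25 + 4*0) - 2108 = (-200/9 + 0) - 2108 = -200/9 - 2108 = -19172/9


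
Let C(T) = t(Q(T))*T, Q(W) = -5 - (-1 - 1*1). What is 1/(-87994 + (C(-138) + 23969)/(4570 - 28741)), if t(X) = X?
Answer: -24171/2126927357 ≈ -1.1364e-5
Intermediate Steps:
Q(W) = -3 (Q(W) = -5 - (-1 - 1) = -5 - 1*(-2) = -5 + 2 = -3)
C(T) = -3*T
1/(-87994 + (C(-138) + 23969)/(4570 - 28741)) = 1/(-87994 + (-3*(-138) + 23969)/(4570 - 28741)) = 1/(-87994 + (414 + 23969)/(-24171)) = 1/(-87994 + 24383*(-1/24171)) = 1/(-87994 - 24383/24171) = 1/(-2126927357/24171) = -24171/2126927357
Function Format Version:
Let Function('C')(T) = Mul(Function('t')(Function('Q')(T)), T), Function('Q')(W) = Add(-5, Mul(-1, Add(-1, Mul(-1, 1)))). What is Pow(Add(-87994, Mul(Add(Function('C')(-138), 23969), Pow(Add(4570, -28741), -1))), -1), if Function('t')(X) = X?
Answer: Rational(-24171, 2126927357) ≈ -1.1364e-5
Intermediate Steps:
Function('Q')(W) = -3 (Function('Q')(W) = Add(-5, Mul(-1, Add(-1, -1))) = Add(-5, Mul(-1, -2)) = Add(-5, 2) = -3)
Function('C')(T) = Mul(-3, T)
Pow(Add(-87994, Mul(Add(Function('C')(-138), 23969), Pow(Add(4570, -28741), -1))), -1) = Pow(Add(-87994, Mul(Add(Mul(-3, -138), 23969), Pow(Add(4570, -28741), -1))), -1) = Pow(Add(-87994, Mul(Add(414, 23969), Pow(-24171, -1))), -1) = Pow(Add(-87994, Mul(24383, Rational(-1, 24171))), -1) = Pow(Add(-87994, Rational(-24383, 24171)), -1) = Pow(Rational(-2126927357, 24171), -1) = Rational(-24171, 2126927357)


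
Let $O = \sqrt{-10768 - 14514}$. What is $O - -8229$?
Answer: $8229 + i \sqrt{25282} \approx 8229.0 + 159.0 i$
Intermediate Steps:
$O = i \sqrt{25282}$ ($O = \sqrt{-25282} = i \sqrt{25282} \approx 159.0 i$)
$O - -8229 = i \sqrt{25282} - -8229 = i \sqrt{25282} + 8229 = 8229 + i \sqrt{25282}$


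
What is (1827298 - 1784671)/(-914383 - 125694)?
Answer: -42627/1040077 ≈ -0.040984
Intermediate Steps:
(1827298 - 1784671)/(-914383 - 125694) = 42627/(-1040077) = 42627*(-1/1040077) = -42627/1040077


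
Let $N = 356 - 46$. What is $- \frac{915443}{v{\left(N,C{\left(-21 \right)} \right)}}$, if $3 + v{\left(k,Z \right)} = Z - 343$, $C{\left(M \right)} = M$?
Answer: $\frac{915443}{367} \approx 2494.4$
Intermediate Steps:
$N = 310$
$v{\left(k,Z \right)} = -346 + Z$ ($v{\left(k,Z \right)} = -3 + \left(Z - 343\right) = -3 + \left(-343 + Z\right) = -346 + Z$)
$- \frac{915443}{v{\left(N,C{\left(-21 \right)} \right)}} = - \frac{915443}{-346 - 21} = - \frac{915443}{-367} = \left(-915443\right) \left(- \frac{1}{367}\right) = \frac{915443}{367}$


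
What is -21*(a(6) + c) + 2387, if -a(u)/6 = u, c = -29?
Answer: 3752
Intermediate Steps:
a(u) = -6*u
-21*(a(6) + c) + 2387 = -21*(-6*6 - 29) + 2387 = -21*(-36 - 29) + 2387 = -21*(-65) + 2387 = 1365 + 2387 = 3752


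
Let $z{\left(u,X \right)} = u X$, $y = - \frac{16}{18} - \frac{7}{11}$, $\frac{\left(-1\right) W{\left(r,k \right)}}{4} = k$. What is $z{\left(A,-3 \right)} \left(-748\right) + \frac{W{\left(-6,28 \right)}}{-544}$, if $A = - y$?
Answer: $\frac{349133}{102} \approx 3422.9$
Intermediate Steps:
$W{\left(r,k \right)} = - 4 k$
$y = - \frac{151}{99}$ ($y = \left(-16\right) \frac{1}{18} - \frac{7}{11} = - \frac{8}{9} - \frac{7}{11} = - \frac{151}{99} \approx -1.5253$)
$A = \frac{151}{99}$ ($A = \left(-1\right) \left(- \frac{151}{99}\right) = \frac{151}{99} \approx 1.5253$)
$z{\left(u,X \right)} = X u$
$z{\left(A,-3 \right)} \left(-748\right) + \frac{W{\left(-6,28 \right)}}{-544} = \left(-3\right) \frac{151}{99} \left(-748\right) + \frac{\left(-4\right) 28}{-544} = \left(- \frac{151}{33}\right) \left(-748\right) - - \frac{7}{34} = \frac{10268}{3} + \frac{7}{34} = \frac{349133}{102}$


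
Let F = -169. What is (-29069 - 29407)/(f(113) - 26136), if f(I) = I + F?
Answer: 14619/6548 ≈ 2.2326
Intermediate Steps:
f(I) = -169 + I (f(I) = I - 169 = -169 + I)
(-29069 - 29407)/(f(113) - 26136) = (-29069 - 29407)/((-169 + 113) - 26136) = -58476/(-56 - 26136) = -58476/(-26192) = -58476*(-1/26192) = 14619/6548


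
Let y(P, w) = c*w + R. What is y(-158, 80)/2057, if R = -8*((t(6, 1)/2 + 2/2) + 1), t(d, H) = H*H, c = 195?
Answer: 15580/2057 ≈ 7.5741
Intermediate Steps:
t(d, H) = H**2
R = -20 (R = -8*((1**2/2 + 2/2) + 1) = -8*((1*(1/2) + 2*(1/2)) + 1) = -8*((1/2 + 1) + 1) = -8*(3/2 + 1) = -8*5/2 = -20)
y(P, w) = -20 + 195*w (y(P, w) = 195*w - 20 = -20 + 195*w)
y(-158, 80)/2057 = (-20 + 195*80)/2057 = (-20 + 15600)*(1/2057) = 15580*(1/2057) = 15580/2057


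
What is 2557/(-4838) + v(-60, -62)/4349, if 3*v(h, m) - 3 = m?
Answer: -33646621/63121386 ≈ -0.53305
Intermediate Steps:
v(h, m) = 1 + m/3
2557/(-4838) + v(-60, -62)/4349 = 2557/(-4838) + (1 + (⅓)*(-62))/4349 = 2557*(-1/4838) + (1 - 62/3)*(1/4349) = -2557/4838 - 59/3*1/4349 = -2557/4838 - 59/13047 = -33646621/63121386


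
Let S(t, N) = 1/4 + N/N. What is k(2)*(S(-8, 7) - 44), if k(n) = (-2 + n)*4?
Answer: 0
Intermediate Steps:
S(t, N) = 5/4 (S(t, N) = 1*(1/4) + 1 = 1/4 + 1 = 5/4)
k(n) = -8 + 4*n
k(2)*(S(-8, 7) - 44) = (-8 + 4*2)*(5/4 - 44) = (-8 + 8)*(-171/4) = 0*(-171/4) = 0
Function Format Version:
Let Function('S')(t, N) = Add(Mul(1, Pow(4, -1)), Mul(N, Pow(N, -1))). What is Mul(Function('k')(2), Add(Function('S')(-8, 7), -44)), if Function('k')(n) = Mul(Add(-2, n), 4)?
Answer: 0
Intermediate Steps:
Function('S')(t, N) = Rational(5, 4) (Function('S')(t, N) = Add(Mul(1, Rational(1, 4)), 1) = Add(Rational(1, 4), 1) = Rational(5, 4))
Function('k')(n) = Add(-8, Mul(4, n))
Mul(Function('k')(2), Add(Function('S')(-8, 7), -44)) = Mul(Add(-8, Mul(4, 2)), Add(Rational(5, 4), -44)) = Mul(Add(-8, 8), Rational(-171, 4)) = Mul(0, Rational(-171, 4)) = 0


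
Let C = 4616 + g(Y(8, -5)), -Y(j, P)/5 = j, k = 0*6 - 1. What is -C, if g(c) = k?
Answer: -4615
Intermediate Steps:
k = -1 (k = 0 - 1 = -1)
Y(j, P) = -5*j
g(c) = -1
C = 4615 (C = 4616 - 1 = 4615)
-C = -1*4615 = -4615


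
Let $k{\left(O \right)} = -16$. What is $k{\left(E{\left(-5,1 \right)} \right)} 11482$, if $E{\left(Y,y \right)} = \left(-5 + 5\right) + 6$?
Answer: $-183712$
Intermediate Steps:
$E{\left(Y,y \right)} = 6$ ($E{\left(Y,y \right)} = 0 + 6 = 6$)
$k{\left(E{\left(-5,1 \right)} \right)} 11482 = \left(-16\right) 11482 = -183712$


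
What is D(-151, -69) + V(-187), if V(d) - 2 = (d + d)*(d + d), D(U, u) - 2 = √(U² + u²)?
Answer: 139880 + √27562 ≈ 1.4005e+5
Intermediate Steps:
D(U, u) = 2 + √(U² + u²)
V(d) = 2 + 4*d² (V(d) = 2 + (d + d)*(d + d) = 2 + (2*d)*(2*d) = 2 + 4*d²)
D(-151, -69) + V(-187) = (2 + √((-151)² + (-69)²)) + (2 + 4*(-187)²) = (2 + √(22801 + 4761)) + (2 + 4*34969) = (2 + √27562) + (2 + 139876) = (2 + √27562) + 139878 = 139880 + √27562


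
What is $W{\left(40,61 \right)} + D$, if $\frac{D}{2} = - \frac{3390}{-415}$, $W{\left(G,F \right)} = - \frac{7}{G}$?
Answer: $\frac{53659}{3320} \approx 16.162$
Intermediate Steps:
$D = \frac{1356}{83}$ ($D = 2 \left(- \frac{3390}{-415}\right) = 2 \left(\left(-3390\right) \left(- \frac{1}{415}\right)\right) = 2 \cdot \frac{678}{83} = \frac{1356}{83} \approx 16.337$)
$W{\left(40,61 \right)} + D = - \frac{7}{40} + \frac{1356}{83} = \frac{53659}{3320}$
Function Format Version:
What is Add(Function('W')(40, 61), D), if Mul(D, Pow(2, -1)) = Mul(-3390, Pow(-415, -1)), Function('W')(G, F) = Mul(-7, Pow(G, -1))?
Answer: Rational(53659, 3320) ≈ 16.162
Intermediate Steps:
D = Rational(1356, 83) (D = Mul(2, Mul(-3390, Pow(-415, -1))) = Mul(2, Mul(-3390, Rational(-1, 415))) = Mul(2, Rational(678, 83)) = Rational(1356, 83) ≈ 16.337)
Add(Function('W')(40, 61), D) = Add(Mul(-7, Pow(40, -1)), Rational(1356, 83)) = Add(Mul(-7, Rational(1, 40)), Rational(1356, 83)) = Add(Rational(-7, 40), Rational(1356, 83)) = Rational(53659, 3320)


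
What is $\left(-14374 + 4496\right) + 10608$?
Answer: $730$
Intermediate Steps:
$\left(-14374 + 4496\right) + 10608 = -9878 + 10608 = 730$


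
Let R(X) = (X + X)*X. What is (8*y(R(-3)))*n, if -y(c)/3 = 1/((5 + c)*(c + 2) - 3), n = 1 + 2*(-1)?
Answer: 24/457 ≈ 0.052516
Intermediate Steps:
n = -1 (n = 1 - 2 = -1)
R(X) = 2*X**2 (R(X) = (2*X)*X = 2*X**2)
y(c) = -3/(-3 + (2 + c)*(5 + c)) (y(c) = -3/((5 + c)*(c + 2) - 3) = -3/((5 + c)*(2 + c) - 3) = -3/((2 + c)*(5 + c) - 3) = -3/(-3 + (2 + c)*(5 + c)))
(8*y(R(-3)))*n = (8*(-3/(7 + (2*(-3)**2)**2 + 7*(2*(-3)**2))))*(-1) = (8*(-3/(7 + (2*9)**2 + 7*(2*9))))*(-1) = (8*(-3/(7 + 18**2 + 7*18)))*(-1) = (8*(-3/(7 + 324 + 126)))*(-1) = (8*(-3/457))*(-1) = -24/457*(-1) = 24/457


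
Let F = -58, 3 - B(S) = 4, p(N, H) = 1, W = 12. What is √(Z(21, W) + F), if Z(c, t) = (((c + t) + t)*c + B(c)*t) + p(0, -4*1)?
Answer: 2*√219 ≈ 29.597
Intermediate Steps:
B(S) = -1 (B(S) = 3 - 1*4 = 3 - 4 = -1)
Z(c, t) = 1 - t + c*(c + 2*t) (Z(c, t) = (((c + t) + t)*c - t) + 1 = ((c + 2*t)*c - t) + 1 = (c*(c + 2*t) - t) + 1 = (-t + c*(c + 2*t)) + 1 = 1 - t + c*(c + 2*t))
√(Z(21, W) + F) = √((1 + 21² - 1*12 + 2*21*12) - 58) = √((1 + 441 - 12 + 504) - 58) = √(934 - 58) = √876 = 2*√219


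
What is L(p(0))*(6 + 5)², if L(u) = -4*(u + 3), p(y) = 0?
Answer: -1452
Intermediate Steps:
L(u) = -12 - 4*u (L(u) = -4*(3 + u) = -12 - 4*u)
L(p(0))*(6 + 5)² = (-12 - 4*0)*(6 + 5)² = (-12 + 0)*11² = -12*121 = -1452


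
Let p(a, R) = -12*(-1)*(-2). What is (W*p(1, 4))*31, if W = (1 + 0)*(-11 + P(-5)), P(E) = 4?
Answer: 5208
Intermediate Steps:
p(a, R) = -24 (p(a, R) = -4*(-3)*(-2) = 12*(-2) = -24)
W = -7 (W = (1 + 0)*(-11 + 4) = 1*(-7) = -7)
(W*p(1, 4))*31 = -7*(-24)*31 = 168*31 = 5208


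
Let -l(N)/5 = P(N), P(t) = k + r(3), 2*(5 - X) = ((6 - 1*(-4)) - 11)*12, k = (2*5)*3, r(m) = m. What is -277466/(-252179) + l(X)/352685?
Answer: 19563297335/17787950123 ≈ 1.0998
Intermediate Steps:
k = 30 (k = 10*3 = 30)
X = 11 (X = 5 - ((6 - 1*(-4)) - 11)*12/2 = 5 - ((6 + 4) - 11)*12/2 = 5 - (10 - 11)*12/2 = 5 - (-1)*12/2 = 5 - 1/2*(-12) = 5 + 6 = 11)
P(t) = 33 (P(t) = 30 + 3 = 33)
l(N) = -165 (l(N) = -5*33 = -165)
-277466/(-252179) + l(X)/352685 = -277466/(-252179) - 165/352685 = -277466*(-1/252179) - 165*1/352685 = 277466/252179 - 33/70537 = 19563297335/17787950123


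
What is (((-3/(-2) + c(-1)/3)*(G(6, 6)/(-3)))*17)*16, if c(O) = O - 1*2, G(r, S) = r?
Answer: -272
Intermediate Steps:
c(O) = -2 + O (c(O) = O - 2 = -2 + O)
(((-3/(-2) + c(-1)/3)*(G(6, 6)/(-3)))*17)*16 = (((-3/(-2) + (-2 - 1)/3)*(6/(-3)))*17)*16 = (((-3*(-½) - 3*⅓)*(6*(-⅓)))*17)*16 = (((3/2 - 1)*(-2))*17)*16 = (((½)*(-2))*17)*16 = -1*17*16 = -17*16 = -272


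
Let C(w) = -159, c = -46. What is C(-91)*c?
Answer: 7314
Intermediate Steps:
C(-91)*c = -159*(-46) = 7314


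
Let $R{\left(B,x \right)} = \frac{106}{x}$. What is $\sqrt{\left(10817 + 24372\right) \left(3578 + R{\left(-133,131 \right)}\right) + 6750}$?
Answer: $\frac{\sqrt{2161281490166}}{131} \approx 11222.0$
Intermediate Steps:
$\sqrt{\left(10817 + 24372\right) \left(3578 + R{\left(-133,131 \right)}\right) + 6750} = \sqrt{\left(10817 + 24372\right) \left(3578 + \frac{106}{131}\right) + 6750} = \sqrt{35189 \left(3578 + 106 \cdot \frac{1}{131}\right) + 6750} = \sqrt{35189 \left(3578 + \frac{106}{131}\right) + 6750} = \sqrt{35189 \cdot \frac{468824}{131} + 6750} = \sqrt{\frac{16497447736}{131} + 6750} = \sqrt{\frac{16498331986}{131}} = \frac{\sqrt{2161281490166}}{131}$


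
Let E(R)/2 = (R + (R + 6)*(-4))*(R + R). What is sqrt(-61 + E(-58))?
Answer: I*sqrt(34861) ≈ 186.71*I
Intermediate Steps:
E(R) = 4*R*(-24 - 3*R) (E(R) = 2*((R + (R + 6)*(-4))*(R + R)) = 2*((R + (6 + R)*(-4))*(2*R)) = 2*((R + (-24 - 4*R))*(2*R)) = 2*((-24 - 3*R)*(2*R)) = 2*(2*R*(-24 - 3*R)) = 4*R*(-24 - 3*R))
sqrt(-61 + E(-58)) = sqrt(-61 - 12*(-58)*(8 - 58)) = sqrt(-61 - 12*(-58)*(-50)) = sqrt(-61 - 34800) = sqrt(-34861) = I*sqrt(34861)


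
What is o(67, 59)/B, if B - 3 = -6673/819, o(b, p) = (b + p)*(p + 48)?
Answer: -5520879/2108 ≈ -2619.0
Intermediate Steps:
o(b, p) = (48 + p)*(b + p) (o(b, p) = (b + p)*(48 + p) = (48 + p)*(b + p))
B = -4216/819 (B = 3 - 6673/819 = -4216/819 ≈ -5.1477)
o(67, 59)/B = (59**2 + 48*67 + 48*59 + 67*59)/(-4216/819) = (3481 + 3216 + 2832 + 3953)*(-819/4216) = 13482*(-819/4216) = -5520879/2108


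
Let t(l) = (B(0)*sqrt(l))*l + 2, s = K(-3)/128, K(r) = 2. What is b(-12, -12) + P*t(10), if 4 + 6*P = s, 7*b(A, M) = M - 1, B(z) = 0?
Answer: -1427/448 ≈ -3.1853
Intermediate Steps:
s = 1/64 (s = 2/128 = 2*(1/128) = 1/64 ≈ 0.015625)
b(A, M) = -1/7 + M/7 (b(A, M) = (M - 1)/7 = (-1 + M)/7 = -1/7 + M/7)
t(l) = 2 (t(l) = (0*sqrt(l))*l + 2 = 0*l + 2 = 0 + 2 = 2)
P = -85/128 (P = -2/3 + (1/6)*(1/64) = -2/3 + 1/384 = -85/128 ≈ -0.66406)
b(-12, -12) + P*t(10) = (-1/7 + (1/7)*(-12)) - 85/128*2 = (-1/7 - 12/7) - 85/64 = -13/7 - 85/64 = -1427/448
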